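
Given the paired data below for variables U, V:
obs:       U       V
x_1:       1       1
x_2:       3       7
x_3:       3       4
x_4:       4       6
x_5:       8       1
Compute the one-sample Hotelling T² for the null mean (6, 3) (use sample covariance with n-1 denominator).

Step 1 — sample mean vector:
  mean(U) = (1 + 3 + 3 + 4 + 8) / 5 = 19/5 = 3.8
  mean(V) = (1 + 7 + 4 + 6 + 1) / 5 = 19/5 = 3.8
  x̄ = (3.8, 3.8),  deviation x̄ - mu_0 = (3.8, 3.8) - (6, 3) = (-2.2, 0.8).

Step 2 — sample covariance matrix, S[i,j] = (1/(n-1)) · Σ_k (x_{k,i} - mean_i) · (x_{k,j} - mean_j), divisor n-1 = 4:
  S[U,U] = ((-2.8)·(-2.8) + (-0.8)·(-0.8) + (-0.8)·(-0.8) + (0.2)·(0.2) + (4.2)·(4.2)) / 4 = 26.8/4 = 6.7
  S[U,V] = ((-2.8)·(-2.8) + (-0.8)·(3.2) + (-0.8)·(0.2) + (0.2)·(2.2) + (4.2)·(-2.8)) / 4 = -6.2/4 = -1.55
  S[V,V] = ((-2.8)·(-2.8) + (3.2)·(3.2) + (0.2)·(0.2) + (2.2)·(2.2) + (-2.8)·(-2.8)) / 4 = 30.8/4 = 7.7
  S = [[6.7, -1.55],
 [-1.55, 7.7]].

Step 3 — invert S. det(S) = 6.7·7.7 - (-1.55)² = 49.1875.
  S^{-1} = (1/det) · [[d, -b], [-b, a]] = [[0.1565, 0.0315],
 [0.0315, 0.1362]].

Step 4 — quadratic form (x̄ - mu_0)^T · S^{-1} · (x̄ - mu_0):
  S^{-1} · (x̄ - mu_0) = (-0.3192, 0.0396),
  (x̄ - mu_0)^T · [...] = (-2.2)·(-0.3192) + (0.8)·(0.0396) = 0.7339.

Step 5 — scale by n: T² = 5 · 0.7339 = 3.6696.

T² ≈ 3.6696


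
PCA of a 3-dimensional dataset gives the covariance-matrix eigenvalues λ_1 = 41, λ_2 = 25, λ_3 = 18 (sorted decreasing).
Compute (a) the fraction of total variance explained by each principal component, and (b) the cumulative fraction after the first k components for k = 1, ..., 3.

Step 1 — total variance = trace(Sigma) = Σ λ_i = 41 + 25 + 18 = 84.

Step 2 — fraction explained by component i = λ_i / Σ λ:
  PC1: 41/84 = 0.4881
  PC2: 25/84 = 0.2976
  PC3: 18/84 = 0.2143

Step 3 — cumulative fraction after k components = (λ_1 + ... + λ_k) / Σ λ:
  k = 1: 41/84 = 0.4881
  k = 2: (41 + 25)/84 = 66/84 = 0.7857
  k = 3: (41 + 25 + 18)/84 = 84/84 = 1

Summary (fraction, with percent):

explained: PC1 0.4881 (48.81%), PC2 0.2976 (29.76%), PC3 0.2143 (21.43%);  cumulative: 0.4881, 0.7857, 1


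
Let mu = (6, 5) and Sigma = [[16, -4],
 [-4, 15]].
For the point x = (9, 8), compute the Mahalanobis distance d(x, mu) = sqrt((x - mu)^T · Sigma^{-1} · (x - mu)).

Step 1 — centre the observation: (x - mu) = (3, 3).

Step 2 — invert Sigma. det(Sigma) = 16·15 - (-4)² = 224.
  Sigma^{-1} = (1/det) · [[d, -b], [-b, a]] = [[0.067, 0.0179],
 [0.0179, 0.0714]].

Step 3 — form the quadratic (x - mu)^T · Sigma^{-1} · (x - mu):
  Sigma^{-1} · (x - mu) = (0.2545, 0.2679).
  (x - mu)^T · [Sigma^{-1} · (x - mu)] = (3)·(0.2545) + (3)·(0.2679) = 1.567.

Step 4 — take square root: d = √(1.567) ≈ 1.2518.

d(x, mu) = √(1.567) ≈ 1.2518


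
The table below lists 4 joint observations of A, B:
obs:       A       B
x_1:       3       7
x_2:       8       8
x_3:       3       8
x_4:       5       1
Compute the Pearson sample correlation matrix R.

Step 1 — column means:
  mean(A) = (3 + 8 + 3 + 5) / 4 = 19/4 = 4.75
  mean(B) = (7 + 8 + 8 + 1) / 4 = 24/4 = 6

Step 2 — sample variances and covariances s[i,j] = (1/(n-1)) · Σ_k (x_{k,i} - mean_i) · (x_{k,j} - mean_j), with n-1 = 3:
  s[A,A] = ((-1.75)·(-1.75) + (3.25)·(3.25) + (-1.75)·(-1.75) + (0.25)·(0.25)) / 3 = 16.75/3 = 5.5833
  s[A,B] = ((-1.75)·(1) + (3.25)·(2) + (-1.75)·(2) + (0.25)·(-5)) / 3 = 0/3 = 0
  s[B,B] = ((1)·(1) + (2)·(2) + (2)·(2) + (-5)·(-5)) / 3 = 34/3 = 11.3333
  Sample standard deviations s_i = √(s[i,i]):
  s(A) = √(5.5833) = 2.3629
  s(B) = √(11.3333) = 3.3665

Step 3 — r_{ij} = s_{ij} / (s_i · s_j):
  r[A,A] = 1 (diagonal).
  r[A,B] = 0 / (2.3629 · 3.3665) = 0 / 7.9547 = 0
  r[B,B] = 1 (diagonal).

R is symmetric with unit diagonal. Assembling:

R = [[1, 0],
 [0, 1]]


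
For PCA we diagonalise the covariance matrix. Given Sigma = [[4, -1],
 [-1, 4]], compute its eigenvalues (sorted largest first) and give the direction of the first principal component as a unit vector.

Step 1 — characteristic polynomial of 2×2 Sigma:
  det(Sigma - λI) = λ² - trace · λ + det = 0.
  trace = 4 + 4 = 8, det = 4·4 - (-1)² = 15.
Step 2 — discriminant:
  Δ = trace² - 4·det = 64 - 60 = 4.
Step 3 — eigenvalues:
  λ = (trace ± √Δ)/2 = (8 ± 2)/2,
  λ_1 = 5,  λ_2 = 3.

Step 4 — unit eigenvector for λ_1: solve (Sigma - λ_1 I)v = 0. First row:
  (4 - 5)·v_x + (-1)·v_y = 0, i.e. (-1)·v_x + (-1)·v_y = 0,
  so v ∝ (b, λ_1 - a) = (-1, 1); multiply by -1 so the first entry is positive: u = (1, -1).
  ||u|| = √((1)² + (-1)²) = √(2) ≈ 1.4142,
  v_1 = u/||u|| ≈ (0.7071, -0.7071) (||v_1|| = 1).

λ_1 = 5,  λ_2 = 3;  v_1 ≈ (0.7071, -0.7071)


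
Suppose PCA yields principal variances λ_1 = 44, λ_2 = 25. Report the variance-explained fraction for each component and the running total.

Step 1 — total variance = trace(Sigma) = Σ λ_i = 44 + 25 = 69.

Step 2 — fraction explained by component i = λ_i / Σ λ:
  PC1: 44/69 = 0.6377
  PC2: 25/69 = 0.3623

Step 3 — cumulative fraction after k components = (λ_1 + ... + λ_k) / Σ λ:
  k = 1: 44/69 = 0.6377
  k = 2: (44 + 25)/69 = 69/69 = 1

Summary (fraction, with percent):

explained: PC1 0.6377 (63.77%), PC2 0.3623 (36.23%);  cumulative: 0.6377, 1


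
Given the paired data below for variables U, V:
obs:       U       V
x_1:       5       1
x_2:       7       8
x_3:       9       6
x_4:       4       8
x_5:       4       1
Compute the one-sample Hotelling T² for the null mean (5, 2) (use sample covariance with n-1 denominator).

Step 1 — sample mean vector:
  mean(U) = (5 + 7 + 9 + 4 + 4) / 5 = 29/5 = 5.8
  mean(V) = (1 + 8 + 6 + 8 + 1) / 5 = 24/5 = 4.8
  x̄ = (5.8, 4.8),  deviation x̄ - mu_0 = (5.8, 4.8) - (5, 2) = (0.8, 2.8).

Step 2 — sample covariance matrix, S[i,j] = (1/(n-1)) · Σ_k (x_{k,i} - mean_i) · (x_{k,j} - mean_j), divisor n-1 = 4:
  S[U,U] = ((-0.8)·(-0.8) + (1.2)·(1.2) + (3.2)·(3.2) + (-1.8)·(-1.8) + (-1.8)·(-1.8)) / 4 = 18.8/4 = 4.7
  S[U,V] = ((-0.8)·(-3.8) + (1.2)·(3.2) + (3.2)·(1.2) + (-1.8)·(3.2) + (-1.8)·(-3.8)) / 4 = 11.8/4 = 2.95
  S[V,V] = ((-3.8)·(-3.8) + (3.2)·(3.2) + (1.2)·(1.2) + (3.2)·(3.2) + (-3.8)·(-3.8)) / 4 = 50.8/4 = 12.7
  S = [[4.7, 2.95],
 [2.95, 12.7]].

Step 3 — invert S. det(S) = 4.7·12.7 - (2.95)² = 50.9875.
  S^{-1} = (1/det) · [[d, -b], [-b, a]] = [[0.2491, -0.0579],
 [-0.0579, 0.0922]].

Step 4 — quadratic form (x̄ - mu_0)^T · S^{-1} · (x̄ - mu_0):
  S^{-1} · (x̄ - mu_0) = (0.0373, 0.2118),
  (x̄ - mu_0)^T · [...] = (0.8)·(0.0373) + (2.8)·(0.2118) = 0.6229.

Step 5 — scale by n: T² = 5 · 0.6229 = 3.1145.

T² ≈ 3.1145


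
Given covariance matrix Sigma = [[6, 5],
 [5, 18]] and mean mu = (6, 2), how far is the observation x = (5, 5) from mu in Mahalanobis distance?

Step 1 — centre the observation: (x - mu) = (-1, 3).

Step 2 — invert Sigma. det(Sigma) = 6·18 - (5)² = 83.
  Sigma^{-1} = (1/det) · [[d, -b], [-b, a]] = [[0.2169, -0.0602],
 [-0.0602, 0.0723]].

Step 3 — form the quadratic (x - mu)^T · Sigma^{-1} · (x - mu):
  Sigma^{-1} · (x - mu) = (-0.3976, 0.2771).
  (x - mu)^T · [Sigma^{-1} · (x - mu)] = (-1)·(-0.3976) + (3)·(0.2771) = 1.2289.

Step 4 — take square root: d = √(1.2289) ≈ 1.1086.

d(x, mu) = √(1.2289) ≈ 1.1086


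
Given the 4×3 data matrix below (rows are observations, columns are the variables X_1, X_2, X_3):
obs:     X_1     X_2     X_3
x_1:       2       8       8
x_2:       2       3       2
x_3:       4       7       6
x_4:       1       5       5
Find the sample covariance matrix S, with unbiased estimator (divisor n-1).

Step 1 — column means:
  mean(X_1) = (2 + 2 + 4 + 1) / 4 = 9/4 = 2.25
  mean(X_2) = (8 + 3 + 7 + 5) / 4 = 23/4 = 5.75
  mean(X_3) = (8 + 2 + 6 + 5) / 4 = 21/4 = 5.25

Step 2 — sample covariance S[i,j] = (1/(n-1)) · Σ_k (x_{k,i} - mean_i) · (x_{k,j} - mean_j), with n-1 = 3.
  S[X_1,X_1] = ((-0.25)·(-0.25) + (-0.25)·(-0.25) + (1.75)·(1.75) + (-1.25)·(-1.25)) / 3 = 4.75/3 = 1.5833
  S[X_1,X_2] = ((-0.25)·(2.25) + (-0.25)·(-2.75) + (1.75)·(1.25) + (-1.25)·(-0.75)) / 3 = 3.25/3 = 1.0833
  S[X_1,X_3] = ((-0.25)·(2.75) + (-0.25)·(-3.25) + (1.75)·(0.75) + (-1.25)·(-0.25)) / 3 = 1.75/3 = 0.5833
  S[X_2,X_2] = ((2.25)·(2.25) + (-2.75)·(-2.75) + (1.25)·(1.25) + (-0.75)·(-0.75)) / 3 = 14.75/3 = 4.9167
  S[X_2,X_3] = ((2.25)·(2.75) + (-2.75)·(-3.25) + (1.25)·(0.75) + (-0.75)·(-0.25)) / 3 = 16.25/3 = 5.4167
  S[X_3,X_3] = ((2.75)·(2.75) + (-3.25)·(-3.25) + (0.75)·(0.75) + (-0.25)·(-0.25)) / 3 = 18.75/3 = 6.25

S is symmetric (S[j,i] = S[i,j]). Assembling:

S = [[1.5833, 1.0833, 0.5833],
 [1.0833, 4.9167, 5.4167],
 [0.5833, 5.4167, 6.25]]


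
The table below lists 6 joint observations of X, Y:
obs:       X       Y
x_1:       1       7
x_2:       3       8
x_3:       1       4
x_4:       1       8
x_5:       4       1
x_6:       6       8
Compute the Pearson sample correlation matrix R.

Step 1 — column means:
  mean(X) = (1 + 3 + 1 + 1 + 4 + 6) / 6 = 16/6 = 2.6667
  mean(Y) = (7 + 8 + 4 + 8 + 1 + 8) / 6 = 36/6 = 6

Step 2 — sample variances and covariances s[i,j] = (1/(n-1)) · Σ_k (x_{k,i} - mean_i) · (x_{k,j} - mean_j), with n-1 = 5:
  s[X,X] = ((-1.6667)·(-1.6667) + (0.3333)·(0.3333) + (-1.6667)·(-1.6667) + (-1.6667)·(-1.6667) + (1.3333)·(1.3333) + (3.3333)·(3.3333)) / 5 = 21.3333/5 = 4.2667
  s[X,Y] = ((-1.6667)·(1) + (0.3333)·(2) + (-1.6667)·(-2) + (-1.6667)·(2) + (1.3333)·(-5) + (3.3333)·(2)) / 5 = -1/5 = -0.2
  s[Y,Y] = ((1)·(1) + (2)·(2) + (-2)·(-2) + (2)·(2) + (-5)·(-5) + (2)·(2)) / 5 = 42/5 = 8.4
  Sample standard deviations s_i = √(s[i,i]):
  s(X) = √(4.2667) = 2.0656
  s(Y) = √(8.4) = 2.8983

Step 3 — r_{ij} = s_{ij} / (s_i · s_j):
  r[X,X] = 1 (diagonal).
  r[X,Y] = -0.2 / (2.0656 · 2.8983) = -0.2 / 5.9867 = -0.0334
  r[Y,Y] = 1 (diagonal).

R is symmetric with unit diagonal. Assembling:

R = [[1, -0.0334],
 [-0.0334, 1]]


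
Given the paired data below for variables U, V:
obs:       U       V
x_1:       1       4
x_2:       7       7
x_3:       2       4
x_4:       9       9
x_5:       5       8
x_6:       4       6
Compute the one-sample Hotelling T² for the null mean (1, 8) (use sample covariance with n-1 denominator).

Step 1 — sample mean vector:
  mean(U) = (1 + 7 + 2 + 9 + 5 + 4) / 6 = 28/6 = 4.6667
  mean(V) = (4 + 7 + 4 + 9 + 8 + 6) / 6 = 38/6 = 6.3333
  x̄ = (4.6667, 6.3333),  deviation x̄ - mu_0 = (4.6667, 6.3333) - (1, 8) = (3.6667, -1.6667).

Step 2 — sample covariance matrix, S[i,j] = (1/(n-1)) · Σ_k (x_{k,i} - mean_i) · (x_{k,j} - mean_j), divisor n-1 = 5:
  S[U,U] = ((-3.6667)·(-3.6667) + (2.3333)·(2.3333) + (-2.6667)·(-2.6667) + (4.3333)·(4.3333) + (0.3333)·(0.3333) + (-0.6667)·(-0.6667)) / 5 = 45.3333/5 = 9.0667
  S[U,V] = ((-3.6667)·(-2.3333) + (2.3333)·(0.6667) + (-2.6667)·(-2.3333) + (4.3333)·(2.6667) + (0.3333)·(1.6667) + (-0.6667)·(-0.3333)) / 5 = 28.6667/5 = 5.7333
  S[V,V] = ((-2.3333)·(-2.3333) + (0.6667)·(0.6667) + (-2.3333)·(-2.3333) + (2.6667)·(2.6667) + (1.6667)·(1.6667) + (-0.3333)·(-0.3333)) / 5 = 21.3333/5 = 4.2667
  S = [[9.0667, 5.7333],
 [5.7333, 4.2667]].

Step 3 — invert S. det(S) = 9.0667·4.2667 - (5.7333)² = 5.8133.
  S^{-1} = (1/det) · [[d, -b], [-b, a]] = [[0.7339, -0.9862],
 [-0.9862, 1.5596]].

Step 4 — quadratic form (x̄ - mu_0)^T · S^{-1} · (x̄ - mu_0):
  S^{-1} · (x̄ - mu_0) = (4.3349, -6.2156),
  (x̄ - mu_0)^T · [...] = (3.6667)·(4.3349) + (-1.6667)·(-6.2156) = 26.2538.

Step 5 — scale by n: T² = 6 · 26.2538 = 157.5229.

T² ≈ 157.5229


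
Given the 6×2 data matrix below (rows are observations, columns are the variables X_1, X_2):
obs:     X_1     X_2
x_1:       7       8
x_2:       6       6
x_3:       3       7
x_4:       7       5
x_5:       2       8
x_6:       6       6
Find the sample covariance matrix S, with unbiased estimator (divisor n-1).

Step 1 — column means:
  mean(X_1) = (7 + 6 + 3 + 7 + 2 + 6) / 6 = 31/6 = 5.1667
  mean(X_2) = (8 + 6 + 7 + 5 + 8 + 6) / 6 = 40/6 = 6.6667

Step 2 — sample covariance S[i,j] = (1/(n-1)) · Σ_k (x_{k,i} - mean_i) · (x_{k,j} - mean_j), with n-1 = 5.
  S[X_1,X_1] = ((1.8333)·(1.8333) + (0.8333)·(0.8333) + (-2.1667)·(-2.1667) + (1.8333)·(1.8333) + (-3.1667)·(-3.1667) + (0.8333)·(0.8333)) / 5 = 22.8333/5 = 4.5667
  S[X_1,X_2] = ((1.8333)·(1.3333) + (0.8333)·(-0.6667) + (-2.1667)·(0.3333) + (1.8333)·(-1.6667) + (-3.1667)·(1.3333) + (0.8333)·(-0.6667)) / 5 = -6.6667/5 = -1.3333
  S[X_2,X_2] = ((1.3333)·(1.3333) + (-0.6667)·(-0.6667) + (0.3333)·(0.3333) + (-1.6667)·(-1.6667) + (1.3333)·(1.3333) + (-0.6667)·(-0.6667)) / 5 = 7.3333/5 = 1.4667

S is symmetric (S[j,i] = S[i,j]). Assembling:

S = [[4.5667, -1.3333],
 [-1.3333, 1.4667]]


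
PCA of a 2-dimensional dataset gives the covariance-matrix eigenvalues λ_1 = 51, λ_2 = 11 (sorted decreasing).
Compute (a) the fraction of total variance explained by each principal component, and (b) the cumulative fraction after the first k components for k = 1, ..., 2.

Step 1 — total variance = trace(Sigma) = Σ λ_i = 51 + 11 = 62.

Step 2 — fraction explained by component i = λ_i / Σ λ:
  PC1: 51/62 = 0.8226
  PC2: 11/62 = 0.1774

Step 3 — cumulative fraction after k components = (λ_1 + ... + λ_k) / Σ λ:
  k = 1: 51/62 = 0.8226
  k = 2: (51 + 11)/62 = 62/62 = 1

Summary (fraction, with percent):

explained: PC1 0.8226 (82.26%), PC2 0.1774 (17.74%);  cumulative: 0.8226, 1


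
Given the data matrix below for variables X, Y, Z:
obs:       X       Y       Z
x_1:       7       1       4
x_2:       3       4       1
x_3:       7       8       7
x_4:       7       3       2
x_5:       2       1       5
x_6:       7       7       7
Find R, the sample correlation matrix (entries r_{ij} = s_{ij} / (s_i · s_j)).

Step 1 — column means:
  mean(X) = (7 + 3 + 7 + 7 + 2 + 7) / 6 = 33/6 = 5.5
  mean(Y) = (1 + 4 + 8 + 3 + 1 + 7) / 6 = 24/6 = 4
  mean(Z) = (4 + 1 + 7 + 2 + 5 + 7) / 6 = 26/6 = 4.3333

Step 2 — sample variances and covariances s[i,j] = (1/(n-1)) · Σ_k (x_{k,i} - mean_i) · (x_{k,j} - mean_j), with n-1 = 5:
  s[X,X] = ((1.5)·(1.5) + (-2.5)·(-2.5) + (1.5)·(1.5) + (1.5)·(1.5) + (-3.5)·(-3.5) + (1.5)·(1.5)) / 5 = 27.5/5 = 5.5
  s[X,Y] = ((1.5)·(-3) + (-2.5)·(0) + (1.5)·(4) + (1.5)·(-1) + (-3.5)·(-3) + (1.5)·(3)) / 5 = 15/5 = 3
  s[X,Z] = ((1.5)·(-0.3333) + (-2.5)·(-3.3333) + (1.5)·(2.6667) + (1.5)·(-2.3333) + (-3.5)·(0.6667) + (1.5)·(2.6667)) / 5 = 10/5 = 2
  s[Y,Y] = ((-3)·(-3) + (0)·(0) + (4)·(4) + (-1)·(-1) + (-3)·(-3) + (3)·(3)) / 5 = 44/5 = 8.8
  s[Y,Z] = ((-3)·(-0.3333) + (0)·(-3.3333) + (4)·(2.6667) + (-1)·(-2.3333) + (-3)·(0.6667) + (3)·(2.6667)) / 5 = 20/5 = 4
  s[Z,Z] = ((-0.3333)·(-0.3333) + (-3.3333)·(-3.3333) + (2.6667)·(2.6667) + (-2.3333)·(-2.3333) + (0.6667)·(0.6667) + (2.6667)·(2.6667)) / 5 = 31.3333/5 = 6.2667
  Sample standard deviations s_i = √(s[i,i]):
  s(X) = √(5.5) = 2.3452
  s(Y) = √(8.8) = 2.9665
  s(Z) = √(6.2667) = 2.5033

Step 3 — r_{ij} = s_{ij} / (s_i · s_j):
  r[X,X] = 1 (diagonal).
  r[X,Y] = 3 / (2.3452 · 2.9665) = 3 / 6.957 = 0.4312
  r[X,Z] = 2 / (2.3452 · 2.5033) = 2 / 5.8708 = 0.3407
  r[Y,Y] = 1 (diagonal).
  r[Y,Z] = 4 / (2.9665 · 2.5033) = 4 / 7.4261 = 0.5386
  r[Z,Z] = 1 (diagonal).

R is symmetric with unit diagonal. Assembling:

R = [[1, 0.4312, 0.3407],
 [0.4312, 1, 0.5386],
 [0.3407, 0.5386, 1]]


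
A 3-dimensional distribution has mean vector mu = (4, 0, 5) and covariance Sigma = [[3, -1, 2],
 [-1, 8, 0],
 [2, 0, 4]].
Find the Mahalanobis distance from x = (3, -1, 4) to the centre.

Step 1 — centre the observation: (x - mu) = (-1, -1, -1).

Step 2 — invert Sigma (cofactor / det for 3×3, or solve directly):
  Sigma^{-1} = [[0.5333, 0.0667, -0.2667],
 [0.0667, 0.1333, -0.0333],
 [-0.2667, -0.0333, 0.3833]].

Step 3 — form the quadratic (x - mu)^T · Sigma^{-1} · (x - mu):
  Sigma^{-1} · (x - mu) = (-0.3333, -0.1667, -0.0833).
  (x - mu)^T · [Sigma^{-1} · (x - mu)] = (-1)·(-0.3333) + (-1)·(-0.1667) + (-1)·(-0.0833) = 0.5833.

Step 4 — take square root: d = √(0.5833) ≈ 0.7638.

d(x, mu) = √(0.5833) ≈ 0.7638


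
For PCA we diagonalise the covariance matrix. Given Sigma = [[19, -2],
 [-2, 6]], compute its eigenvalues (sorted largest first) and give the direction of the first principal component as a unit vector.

Step 1 — characteristic polynomial of 2×2 Sigma:
  det(Sigma - λI) = λ² - trace · λ + det = 0.
  trace = 19 + 6 = 25, det = 19·6 - (-2)² = 110.
Step 2 — discriminant:
  Δ = trace² - 4·det = 625 - 440 = 185.
Step 3 — eigenvalues:
  λ = (trace ± √Δ)/2 = (25 ± 13.6015)/2,
  λ_1 = 19.3007,  λ_2 = 5.6993.

Step 4 — unit eigenvector for λ_1: solve (Sigma - λ_1 I)v = 0. First row:
  (19 - 19.3007)·v_x + (-2)·v_y = 0, i.e. (-0.3007)·v_x + (-2)·v_y = 0,
  so v ∝ (b, λ_1 - a) = (-2, 0.3007); multiply by -1 so the first entry is positive: u = (2, -0.3007).
  ||u|| = √((2)² + (-0.3007)²) = √(4.0904) ≈ 2.0225,
  v_1 = u/||u|| ≈ (0.9889, -0.1487) (||v_1|| = 1).

λ_1 = 19.3007,  λ_2 = 5.6993;  v_1 ≈ (0.9889, -0.1487)


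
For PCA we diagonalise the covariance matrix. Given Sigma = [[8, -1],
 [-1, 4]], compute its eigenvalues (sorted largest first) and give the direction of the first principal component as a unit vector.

Step 1 — characteristic polynomial of 2×2 Sigma:
  det(Sigma - λI) = λ² - trace · λ + det = 0.
  trace = 8 + 4 = 12, det = 8·4 - (-1)² = 31.
Step 2 — discriminant:
  Δ = trace² - 4·det = 144 - 124 = 20.
Step 3 — eigenvalues:
  λ = (trace ± √Δ)/2 = (12 ± 4.4721)/2,
  λ_1 = 8.2361,  λ_2 = 3.7639.

Step 4 — unit eigenvector for λ_1: solve (Sigma - λ_1 I)v = 0. First row:
  (8 - 8.2361)·v_x + (-1)·v_y = 0, i.e. (-0.2361)·v_x + (-1)·v_y = 0,
  so v ∝ (b, λ_1 - a) = (-1, 0.2361); multiply by -1 so the first entry is positive: u = (1, -0.2361).
  ||u|| = √((1)² + (-0.2361)²) = √(1.0557) ≈ 1.0275,
  v_1 = u/||u|| ≈ (0.9732, -0.2298) (||v_1|| = 1).

λ_1 = 8.2361,  λ_2 = 3.7639;  v_1 ≈ (0.9732, -0.2298)


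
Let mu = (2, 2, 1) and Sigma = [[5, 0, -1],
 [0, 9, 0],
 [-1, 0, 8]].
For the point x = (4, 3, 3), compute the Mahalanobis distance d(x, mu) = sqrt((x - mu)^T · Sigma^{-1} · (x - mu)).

Step 1 — centre the observation: (x - mu) = (2, 1, 2).

Step 2 — invert Sigma (cofactor / det for 3×3, or solve directly):
  Sigma^{-1} = [[0.2051, 0, 0.0256],
 [0, 0.1111, 0],
 [0.0256, 0, 0.1282]].

Step 3 — form the quadratic (x - mu)^T · Sigma^{-1} · (x - mu):
  Sigma^{-1} · (x - mu) = (0.4615, 0.1111, 0.3077).
  (x - mu)^T · [Sigma^{-1} · (x - mu)] = (2)·(0.4615) + (1)·(0.1111) + (2)·(0.3077) = 1.6496.

Step 4 — take square root: d = √(1.6496) ≈ 1.2844.

d(x, mu) = √(1.6496) ≈ 1.2844


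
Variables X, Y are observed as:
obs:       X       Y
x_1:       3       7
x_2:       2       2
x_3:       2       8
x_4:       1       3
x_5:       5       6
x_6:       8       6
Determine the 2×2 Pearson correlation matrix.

Step 1 — column means:
  mean(X) = (3 + 2 + 2 + 1 + 5 + 8) / 6 = 21/6 = 3.5
  mean(Y) = (7 + 2 + 8 + 3 + 6 + 6) / 6 = 32/6 = 5.3333

Step 2 — sample variances and covariances s[i,j] = (1/(n-1)) · Σ_k (x_{k,i} - mean_i) · (x_{k,j} - mean_j), with n-1 = 5:
  s[X,X] = ((-0.5)·(-0.5) + (-1.5)·(-1.5) + (-1.5)·(-1.5) + (-2.5)·(-2.5) + (1.5)·(1.5) + (4.5)·(4.5)) / 5 = 33.5/5 = 6.7
  s[X,Y] = ((-0.5)·(1.6667) + (-1.5)·(-3.3333) + (-1.5)·(2.6667) + (-2.5)·(-2.3333) + (1.5)·(0.6667) + (4.5)·(0.6667)) / 5 = 10/5 = 2
  s[Y,Y] = ((1.6667)·(1.6667) + (-3.3333)·(-3.3333) + (2.6667)·(2.6667) + (-2.3333)·(-2.3333) + (0.6667)·(0.6667) + (0.6667)·(0.6667)) / 5 = 27.3333/5 = 5.4667
  Sample standard deviations s_i = √(s[i,i]):
  s(X) = √(6.7) = 2.5884
  s(Y) = √(5.4667) = 2.3381

Step 3 — r_{ij} = s_{ij} / (s_i · s_j):
  r[X,X] = 1 (diagonal).
  r[X,Y] = 2 / (2.5884 · 2.3381) = 2 / 6.052 = 0.3305
  r[Y,Y] = 1 (diagonal).

R is symmetric with unit diagonal. Assembling:

R = [[1, 0.3305],
 [0.3305, 1]]


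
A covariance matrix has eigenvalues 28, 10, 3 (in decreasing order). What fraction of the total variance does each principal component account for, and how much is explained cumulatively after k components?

Step 1 — total variance = trace(Sigma) = Σ λ_i = 28 + 10 + 3 = 41.

Step 2 — fraction explained by component i = λ_i / Σ λ:
  PC1: 28/41 = 0.6829
  PC2: 10/41 = 0.2439
  PC3: 3/41 = 0.0732

Step 3 — cumulative fraction after k components = (λ_1 + ... + λ_k) / Σ λ:
  k = 1: 28/41 = 0.6829
  k = 2: (28 + 10)/41 = 38/41 = 0.9268
  k = 3: (28 + 10 + 3)/41 = 41/41 = 1

Summary (fraction, with percent):

explained: PC1 0.6829 (68.29%), PC2 0.2439 (24.39%), PC3 0.0732 (7.32%);  cumulative: 0.6829, 0.9268, 1


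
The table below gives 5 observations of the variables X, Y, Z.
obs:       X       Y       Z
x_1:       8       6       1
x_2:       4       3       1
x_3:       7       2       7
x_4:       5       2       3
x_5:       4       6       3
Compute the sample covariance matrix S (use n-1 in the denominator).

Step 1 — column means:
  mean(X) = (8 + 4 + 7 + 5 + 4) / 5 = 28/5 = 5.6
  mean(Y) = (6 + 3 + 2 + 2 + 6) / 5 = 19/5 = 3.8
  mean(Z) = (1 + 1 + 7 + 3 + 3) / 5 = 15/5 = 3

Step 2 — sample covariance S[i,j] = (1/(n-1)) · Σ_k (x_{k,i} - mean_i) · (x_{k,j} - mean_j), with n-1 = 4.
  S[X,X] = ((2.4)·(2.4) + (-1.6)·(-1.6) + (1.4)·(1.4) + (-0.6)·(-0.6) + (-1.6)·(-1.6)) / 4 = 13.2/4 = 3.3
  S[X,Y] = ((2.4)·(2.2) + (-1.6)·(-0.8) + (1.4)·(-1.8) + (-0.6)·(-1.8) + (-1.6)·(2.2)) / 4 = 1.6/4 = 0.4
  S[X,Z] = ((2.4)·(-2) + (-1.6)·(-2) + (1.4)·(4) + (-0.6)·(0) + (-1.6)·(0)) / 4 = 4/4 = 1
  S[Y,Y] = ((2.2)·(2.2) + (-0.8)·(-0.8) + (-1.8)·(-1.8) + (-1.8)·(-1.8) + (2.2)·(2.2)) / 4 = 16.8/4 = 4.2
  S[Y,Z] = ((2.2)·(-2) + (-0.8)·(-2) + (-1.8)·(4) + (-1.8)·(0) + (2.2)·(0)) / 4 = -10/4 = -2.5
  S[Z,Z] = ((-2)·(-2) + (-2)·(-2) + (4)·(4) + (0)·(0) + (0)·(0)) / 4 = 24/4 = 6

S is symmetric (S[j,i] = S[i,j]). Assembling:

S = [[3.3, 0.4, 1],
 [0.4, 4.2, -2.5],
 [1, -2.5, 6]]


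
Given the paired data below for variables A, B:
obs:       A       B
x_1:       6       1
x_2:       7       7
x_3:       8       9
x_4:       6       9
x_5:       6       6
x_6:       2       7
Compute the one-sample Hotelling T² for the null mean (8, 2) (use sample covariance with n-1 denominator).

Step 1 — sample mean vector:
  mean(A) = (6 + 7 + 8 + 6 + 6 + 2) / 6 = 35/6 = 5.8333
  mean(B) = (1 + 7 + 9 + 9 + 6 + 7) / 6 = 39/6 = 6.5
  x̄ = (5.8333, 6.5),  deviation x̄ - mu_0 = (5.8333, 6.5) - (8, 2) = (-2.1667, 4.5).

Step 2 — sample covariance matrix, S[i,j] = (1/(n-1)) · Σ_k (x_{k,i} - mean_i) · (x_{k,j} - mean_j), divisor n-1 = 5:
  S[A,A] = ((0.1667)·(0.1667) + (1.1667)·(1.1667) + (2.1667)·(2.1667) + (0.1667)·(0.1667) + (0.1667)·(0.1667) + (-3.8333)·(-3.8333)) / 5 = 20.8333/5 = 4.1667
  S[A,B] = ((0.1667)·(-5.5) + (1.1667)·(0.5) + (2.1667)·(2.5) + (0.1667)·(2.5) + (0.1667)·(-0.5) + (-3.8333)·(0.5)) / 5 = 3.5/5 = 0.7
  S[B,B] = ((-5.5)·(-5.5) + (0.5)·(0.5) + (2.5)·(2.5) + (2.5)·(2.5) + (-0.5)·(-0.5) + (0.5)·(0.5)) / 5 = 43.5/5 = 8.7
  S = [[4.1667, 0.7],
 [0.7, 8.7]].

Step 3 — invert S. det(S) = 4.1667·8.7 - (0.7)² = 35.76.
  S^{-1} = (1/det) · [[d, -b], [-b, a]] = [[0.2433, -0.0196],
 [-0.0196, 0.1165]].

Step 4 — quadratic form (x̄ - mu_0)^T · S^{-1} · (x̄ - mu_0):
  S^{-1} · (x̄ - mu_0) = (-0.6152, 0.5667),
  (x̄ - mu_0)^T · [...] = (-2.1667)·(-0.6152) + (4.5)·(0.5667) = 3.8833.

Step 5 — scale by n: T² = 6 · 3.8833 = 23.2998.

T² ≈ 23.2998


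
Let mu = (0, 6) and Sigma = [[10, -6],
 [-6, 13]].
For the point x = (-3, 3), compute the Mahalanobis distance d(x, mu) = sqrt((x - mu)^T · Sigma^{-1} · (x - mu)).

Step 1 — centre the observation: (x - mu) = (-3, -3).

Step 2 — invert Sigma. det(Sigma) = 10·13 - (-6)² = 94.
  Sigma^{-1} = (1/det) · [[d, -b], [-b, a]] = [[0.1383, 0.0638],
 [0.0638, 0.1064]].

Step 3 — form the quadratic (x - mu)^T · Sigma^{-1} · (x - mu):
  Sigma^{-1} · (x - mu) = (-0.6064, -0.5106).
  (x - mu)^T · [Sigma^{-1} · (x - mu)] = (-3)·(-0.6064) + (-3)·(-0.5106) = 3.3511.

Step 4 — take square root: d = √(3.3511) ≈ 1.8306.

d(x, mu) = √(3.3511) ≈ 1.8306


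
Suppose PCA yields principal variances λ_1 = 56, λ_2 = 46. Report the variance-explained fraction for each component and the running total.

Step 1 — total variance = trace(Sigma) = Σ λ_i = 56 + 46 = 102.

Step 2 — fraction explained by component i = λ_i / Σ λ:
  PC1: 56/102 = 0.549
  PC2: 46/102 = 0.451

Step 3 — cumulative fraction after k components = (λ_1 + ... + λ_k) / Σ λ:
  k = 1: 56/102 = 0.549
  k = 2: (56 + 46)/102 = 102/102 = 1

Summary (fraction, with percent):

explained: PC1 0.549 (54.9%), PC2 0.451 (45.1%);  cumulative: 0.549, 1


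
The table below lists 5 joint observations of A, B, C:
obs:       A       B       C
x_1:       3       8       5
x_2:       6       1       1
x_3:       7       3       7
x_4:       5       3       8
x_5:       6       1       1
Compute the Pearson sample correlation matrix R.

Step 1 — column means:
  mean(A) = (3 + 6 + 7 + 5 + 6) / 5 = 27/5 = 5.4
  mean(B) = (8 + 1 + 3 + 3 + 1) / 5 = 16/5 = 3.2
  mean(C) = (5 + 1 + 7 + 8 + 1) / 5 = 22/5 = 4.4

Step 2 — sample variances and covariances s[i,j] = (1/(n-1)) · Σ_k (x_{k,i} - mean_i) · (x_{k,j} - mean_j), with n-1 = 4:
  s[A,A] = ((-2.4)·(-2.4) + (0.6)·(0.6) + (1.6)·(1.6) + (-0.4)·(-0.4) + (0.6)·(0.6)) / 4 = 9.2/4 = 2.3
  s[A,B] = ((-2.4)·(4.8) + (0.6)·(-2.2) + (1.6)·(-0.2) + (-0.4)·(-0.2) + (0.6)·(-2.2)) / 4 = -14.4/4 = -3.6
  s[A,C] = ((-2.4)·(0.6) + (0.6)·(-3.4) + (1.6)·(2.6) + (-0.4)·(3.6) + (0.6)·(-3.4)) / 4 = -2.8/4 = -0.7
  s[B,B] = ((4.8)·(4.8) + (-2.2)·(-2.2) + (-0.2)·(-0.2) + (-0.2)·(-0.2) + (-2.2)·(-2.2)) / 4 = 32.8/4 = 8.2
  s[B,C] = ((4.8)·(0.6) + (-2.2)·(-3.4) + (-0.2)·(2.6) + (-0.2)·(3.6) + (-2.2)·(-3.4)) / 4 = 16.6/4 = 4.15
  s[C,C] = ((0.6)·(0.6) + (-3.4)·(-3.4) + (2.6)·(2.6) + (3.6)·(3.6) + (-3.4)·(-3.4)) / 4 = 43.2/4 = 10.8
  Sample standard deviations s_i = √(s[i,i]):
  s(A) = √(2.3) = 1.5166
  s(B) = √(8.2) = 2.8636
  s(C) = √(10.8) = 3.2863

Step 3 — r_{ij} = s_{ij} / (s_i · s_j):
  r[A,A] = 1 (diagonal).
  r[A,B] = -3.6 / (1.5166 · 2.8636) = -3.6 / 4.3428 = -0.829
  r[A,C] = -0.7 / (1.5166 · 3.2863) = -0.7 / 4.984 = -0.1405
  r[B,B] = 1 (diagonal).
  r[B,C] = 4.15 / (2.8636 · 3.2863) = 4.15 / 9.4106 = 0.441
  r[C,C] = 1 (diagonal).

R is symmetric with unit diagonal. Assembling:

R = [[1, -0.829, -0.1405],
 [-0.829, 1, 0.441],
 [-0.1405, 0.441, 1]]


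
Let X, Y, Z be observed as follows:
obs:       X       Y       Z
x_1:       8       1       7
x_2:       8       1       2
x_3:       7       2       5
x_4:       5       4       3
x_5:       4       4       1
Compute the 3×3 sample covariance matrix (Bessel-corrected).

Step 1 — column means:
  mean(X) = (8 + 8 + 7 + 5 + 4) / 5 = 32/5 = 6.4
  mean(Y) = (1 + 1 + 2 + 4 + 4) / 5 = 12/5 = 2.4
  mean(Z) = (7 + 2 + 5 + 3 + 1) / 5 = 18/5 = 3.6

Step 2 — sample covariance S[i,j] = (1/(n-1)) · Σ_k (x_{k,i} - mean_i) · (x_{k,j} - mean_j), with n-1 = 4.
  S[X,X] = ((1.6)·(1.6) + (1.6)·(1.6) + (0.6)·(0.6) + (-1.4)·(-1.4) + (-2.4)·(-2.4)) / 4 = 13.2/4 = 3.3
  S[X,Y] = ((1.6)·(-1.4) + (1.6)·(-1.4) + (0.6)·(-0.4) + (-1.4)·(1.6) + (-2.4)·(1.6)) / 4 = -10.8/4 = -2.7
  S[X,Z] = ((1.6)·(3.4) + (1.6)·(-1.6) + (0.6)·(1.4) + (-1.4)·(-0.6) + (-2.4)·(-2.6)) / 4 = 10.8/4 = 2.7
  S[Y,Y] = ((-1.4)·(-1.4) + (-1.4)·(-1.4) + (-0.4)·(-0.4) + (1.6)·(1.6) + (1.6)·(1.6)) / 4 = 9.2/4 = 2.3
  S[Y,Z] = ((-1.4)·(3.4) + (-1.4)·(-1.6) + (-0.4)·(1.4) + (1.6)·(-0.6) + (1.6)·(-2.6)) / 4 = -8.2/4 = -2.05
  S[Z,Z] = ((3.4)·(3.4) + (-1.6)·(-1.6) + (1.4)·(1.4) + (-0.6)·(-0.6) + (-2.6)·(-2.6)) / 4 = 23.2/4 = 5.8

S is symmetric (S[j,i] = S[i,j]). Assembling:

S = [[3.3, -2.7, 2.7],
 [-2.7, 2.3, -2.05],
 [2.7, -2.05, 5.8]]


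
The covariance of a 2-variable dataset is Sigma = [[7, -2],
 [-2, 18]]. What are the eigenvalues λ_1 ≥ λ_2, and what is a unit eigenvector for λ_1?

Step 1 — characteristic polynomial of 2×2 Sigma:
  det(Sigma - λI) = λ² - trace · λ + det = 0.
  trace = 7 + 18 = 25, det = 7·18 - (-2)² = 122.
Step 2 — discriminant:
  Δ = trace² - 4·det = 625 - 488 = 137.
Step 3 — eigenvalues:
  λ = (trace ± √Δ)/2 = (25 ± 11.7047)/2,
  λ_1 = 18.3523,  λ_2 = 6.6477.

Step 4 — unit eigenvector for λ_1: solve (Sigma - λ_1 I)v = 0. First row:
  (7 - 18.3523)·v_x + (-2)·v_y = 0, i.e. (-11.3523)·v_x + (-2)·v_y = 0,
  so v ∝ (b, λ_1 - a) = (-2, 11.3523); multiply by -1 so the first entry is positive: u = (2, -11.3523).
  ||u|| = √((2)² + (-11.3523)²) = √(132.8758) ≈ 11.5272,
  v_1 = u/||u|| ≈ (0.1735, -0.9848) (||v_1|| = 1).

λ_1 = 18.3523,  λ_2 = 6.6477;  v_1 ≈ (0.1735, -0.9848)


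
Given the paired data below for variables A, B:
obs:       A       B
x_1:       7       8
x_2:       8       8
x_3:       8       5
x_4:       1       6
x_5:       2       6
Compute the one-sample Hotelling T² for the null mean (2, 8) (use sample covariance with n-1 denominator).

Step 1 — sample mean vector:
  mean(A) = (7 + 8 + 8 + 1 + 2) / 5 = 26/5 = 5.2
  mean(B) = (8 + 8 + 5 + 6 + 6) / 5 = 33/5 = 6.6
  x̄ = (5.2, 6.6),  deviation x̄ - mu_0 = (5.2, 6.6) - (2, 8) = (3.2, -1.4).

Step 2 — sample covariance matrix, S[i,j] = (1/(n-1)) · Σ_k (x_{k,i} - mean_i) · (x_{k,j} - mean_j), divisor n-1 = 4:
  S[A,A] = ((1.8)·(1.8) + (2.8)·(2.8) + (2.8)·(2.8) + (-4.2)·(-4.2) + (-3.2)·(-3.2)) / 4 = 46.8/4 = 11.7
  S[A,B] = ((1.8)·(1.4) + (2.8)·(1.4) + (2.8)·(-1.6) + (-4.2)·(-0.6) + (-3.2)·(-0.6)) / 4 = 6.4/4 = 1.6
  S[B,B] = ((1.4)·(1.4) + (1.4)·(1.4) + (-1.6)·(-1.6) + (-0.6)·(-0.6) + (-0.6)·(-0.6)) / 4 = 7.2/4 = 1.8
  S = [[11.7, 1.6],
 [1.6, 1.8]].

Step 3 — invert S. det(S) = 11.7·1.8 - (1.6)² = 18.5.
  S^{-1} = (1/det) · [[d, -b], [-b, a]] = [[0.0973, -0.0865],
 [-0.0865, 0.6324]].

Step 4 — quadratic form (x̄ - mu_0)^T · S^{-1} · (x̄ - mu_0):
  S^{-1} · (x̄ - mu_0) = (0.4324, -1.1622),
  (x̄ - mu_0)^T · [...] = (3.2)·(0.4324) + (-1.4)·(-1.1622) = 3.0108.

Step 5 — scale by n: T² = 5 · 3.0108 = 15.0541.

T² ≈ 15.0541


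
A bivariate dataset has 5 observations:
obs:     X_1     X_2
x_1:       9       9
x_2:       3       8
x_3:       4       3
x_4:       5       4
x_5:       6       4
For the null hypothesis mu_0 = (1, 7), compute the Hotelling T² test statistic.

Step 1 — sample mean vector:
  mean(X_1) = (9 + 3 + 4 + 5 + 6) / 5 = 27/5 = 5.4
  mean(X_2) = (9 + 8 + 3 + 4 + 4) / 5 = 28/5 = 5.6
  x̄ = (5.4, 5.6),  deviation x̄ - mu_0 = (5.4, 5.6) - (1, 7) = (4.4, -1.4).

Step 2 — sample covariance matrix, S[i,j] = (1/(n-1)) · Σ_k (x_{k,i} - mean_i) · (x_{k,j} - mean_j), divisor n-1 = 4:
  S[X_1,X_1] = ((3.6)·(3.6) + (-2.4)·(-2.4) + (-1.4)·(-1.4) + (-0.4)·(-0.4) + (0.6)·(0.6)) / 4 = 21.2/4 = 5.3
  S[X_1,X_2] = ((3.6)·(3.4) + (-2.4)·(2.4) + (-1.4)·(-2.6) + (-0.4)·(-1.6) + (0.6)·(-1.6)) / 4 = 9.8/4 = 2.45
  S[X_2,X_2] = ((3.4)·(3.4) + (2.4)·(2.4) + (-2.6)·(-2.6) + (-1.6)·(-1.6) + (-1.6)·(-1.6)) / 4 = 29.2/4 = 7.3
  S = [[5.3, 2.45],
 [2.45, 7.3]].

Step 3 — invert S. det(S) = 5.3·7.3 - (2.45)² = 32.6875.
  S^{-1} = (1/det) · [[d, -b], [-b, a]] = [[0.2233, -0.075],
 [-0.075, 0.1621]].

Step 4 — quadratic form (x̄ - mu_0)^T · S^{-1} · (x̄ - mu_0):
  S^{-1} · (x̄ - mu_0) = (1.0876, -0.5568),
  (x̄ - mu_0)^T · [...] = (4.4)·(1.0876) + (-1.4)·(-0.5568) = 5.5648.

Step 5 — scale by n: T² = 5 · 5.5648 = 27.8241.

T² ≈ 27.8241


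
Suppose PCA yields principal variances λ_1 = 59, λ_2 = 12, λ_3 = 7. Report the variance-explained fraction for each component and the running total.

Step 1 — total variance = trace(Sigma) = Σ λ_i = 59 + 12 + 7 = 78.

Step 2 — fraction explained by component i = λ_i / Σ λ:
  PC1: 59/78 = 0.7564
  PC2: 12/78 = 0.1538
  PC3: 7/78 = 0.0897

Step 3 — cumulative fraction after k components = (λ_1 + ... + λ_k) / Σ λ:
  k = 1: 59/78 = 0.7564
  k = 2: (59 + 12)/78 = 71/78 = 0.9103
  k = 3: (59 + 12 + 7)/78 = 78/78 = 1

Summary (fraction, with percent):

explained: PC1 0.7564 (75.64%), PC2 0.1538 (15.38%), PC3 0.0897 (8.97%);  cumulative: 0.7564, 0.9103, 1


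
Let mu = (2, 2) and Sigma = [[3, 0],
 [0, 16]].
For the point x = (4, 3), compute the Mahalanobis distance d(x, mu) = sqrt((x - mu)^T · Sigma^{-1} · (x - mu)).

Step 1 — centre the observation: (x - mu) = (2, 1).

Step 2 — invert Sigma. det(Sigma) = 3·16 - (0)² = 48.
  Sigma^{-1} = (1/det) · [[d, -b], [-b, a]] = [[0.3333, 0],
 [0, 0.0625]].

Step 3 — form the quadratic (x - mu)^T · Sigma^{-1} · (x - mu):
  Sigma^{-1} · (x - mu) = (0.6667, 0.0625).
  (x - mu)^T · [Sigma^{-1} · (x - mu)] = (2)·(0.6667) + (1)·(0.0625) = 1.3958.

Step 4 — take square root: d = √(1.3958) ≈ 1.1815.

d(x, mu) = √(1.3958) ≈ 1.1815


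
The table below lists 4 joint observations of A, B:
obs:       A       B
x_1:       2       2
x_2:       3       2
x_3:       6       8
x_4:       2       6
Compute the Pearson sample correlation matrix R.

Step 1 — column means:
  mean(A) = (2 + 3 + 6 + 2) / 4 = 13/4 = 3.25
  mean(B) = (2 + 2 + 8 + 6) / 4 = 18/4 = 4.5

Step 2 — sample variances and covariances s[i,j] = (1/(n-1)) · Σ_k (x_{k,i} - mean_i) · (x_{k,j} - mean_j), with n-1 = 3:
  s[A,A] = ((-1.25)·(-1.25) + (-0.25)·(-0.25) + (2.75)·(2.75) + (-1.25)·(-1.25)) / 3 = 10.75/3 = 3.5833
  s[A,B] = ((-1.25)·(-2.5) + (-0.25)·(-2.5) + (2.75)·(3.5) + (-1.25)·(1.5)) / 3 = 11.5/3 = 3.8333
  s[B,B] = ((-2.5)·(-2.5) + (-2.5)·(-2.5) + (3.5)·(3.5) + (1.5)·(1.5)) / 3 = 27/3 = 9
  Sample standard deviations s_i = √(s[i,i]):
  s(A) = √(3.5833) = 1.893
  s(B) = √(9) = 3

Step 3 — r_{ij} = s_{ij} / (s_i · s_j):
  r[A,A] = 1 (diagonal).
  r[A,B] = 3.8333 / (1.893 · 3) = 3.8333 / 5.6789 = 0.675
  r[B,B] = 1 (diagonal).

R is symmetric with unit diagonal. Assembling:

R = [[1, 0.675],
 [0.675, 1]]


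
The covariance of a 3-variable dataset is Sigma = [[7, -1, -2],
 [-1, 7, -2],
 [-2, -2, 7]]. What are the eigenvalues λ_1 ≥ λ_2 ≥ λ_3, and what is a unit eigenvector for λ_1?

Step 1 — characteristic polynomial p(λ) = det(λI - Sigma) = λ³ - tr·λ² + c_1·λ - det, where tr = trace, c_1 = sum of the principal 2×2 minors, det = det(Sigma):
  tr = 7 + 7 + 7 = 21,
  c_1 = (7·7 - (-1)²) + (7·7 - (-2)²) + (7·7 - (-2)²) = 48 + 45 + 45 = 138,
  det = 7·(7·7 - (-2)²) - (-1)·((-1)·7 - (-2)·(-2)) + (-2)·((-1)·(-2) - 7·(-2)) = 7·(45) - (-1)·(-11) + (-2)·(16) = 272.
  So p(λ) = λ³ - 21λ² + 138λ - 272.
Step 2 — look for an integer root (rational root theorem: any rational root is an integer divisor of 272). Testing λ = 8:
  p(8) = 512 - 1344 + 1104 - 272 = 0  ✓
  Dividing out (λ - 8): p(λ) = (λ - 8)(λ² - 13λ + 34).
Step 3 — remaining eigenvalues from the quadratic λ² - 13λ + 34 = 0:
  Δ = 13² - 4·34 = 169 - 136 = 33,  λ = (13 ± √33)/2 = (13 ± 5.7446)/2 ≈ 9.3723 or 3.6277.
  Sorted: λ_1 = 9.3723,  λ_2 = 8,  λ_3 = 3.6277  (check: sum = 21 = tr ✓).

Step 4 — unit eigenvector for λ_1 ≈ 9.3723: v spans the null space of (Sigma - λ_1 I), whose rows are
  r_1 = (-2.3723, -1, -2),  r_2 = (-1, -2.3723, -2),  r_3 = (-2, -2, -2.3723).
  v is orthogonal to every row, so take v ∝ r_1 × r_2 = ((-1)·(-2) - (-2)·(-2.3723), (-2)·(-1) - (-2.3723)·(-2), (-2.3723)·(-2.3723) - (-1)·(-1)) ≈ (-2.7446, -2.7446, 4.6277).
  Rescale (multiply by -1 so the first nonzero entry is positive): u = (2.7446, 2.7446, -4.6277).
  ||u|| = √((2.7446)² + (2.7446)² + (-4.6277)²) = √(36.481) ≈ 6.04,  v_1 = u/||u|| ≈ (0.4544, 0.4544, -0.7662) (||v_1|| = 1).

λ_1 = 9.3723,  λ_2 = 8,  λ_3 = 3.6277;  v_1 ≈ (0.4544, 0.4544, -0.7662)


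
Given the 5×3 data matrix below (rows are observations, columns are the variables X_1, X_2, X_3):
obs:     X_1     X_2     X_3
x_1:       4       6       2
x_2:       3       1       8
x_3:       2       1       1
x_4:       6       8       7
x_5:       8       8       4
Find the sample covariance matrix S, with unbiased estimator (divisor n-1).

Step 1 — column means:
  mean(X_1) = (4 + 3 + 2 + 6 + 8) / 5 = 23/5 = 4.6
  mean(X_2) = (6 + 1 + 1 + 8 + 8) / 5 = 24/5 = 4.8
  mean(X_3) = (2 + 8 + 1 + 7 + 4) / 5 = 22/5 = 4.4

Step 2 — sample covariance S[i,j] = (1/(n-1)) · Σ_k (x_{k,i} - mean_i) · (x_{k,j} - mean_j), with n-1 = 4.
  S[X_1,X_1] = ((-0.6)·(-0.6) + (-1.6)·(-1.6) + (-2.6)·(-2.6) + (1.4)·(1.4) + (3.4)·(3.4)) / 4 = 23.2/4 = 5.8
  S[X_1,X_2] = ((-0.6)·(1.2) + (-1.6)·(-3.8) + (-2.6)·(-3.8) + (1.4)·(3.2) + (3.4)·(3.2)) / 4 = 30.6/4 = 7.65
  S[X_1,X_3] = ((-0.6)·(-2.4) + (-1.6)·(3.6) + (-2.6)·(-3.4) + (1.4)·(2.6) + (3.4)·(-0.4)) / 4 = 6.8/4 = 1.7
  S[X_2,X_2] = ((1.2)·(1.2) + (-3.8)·(-3.8) + (-3.8)·(-3.8) + (3.2)·(3.2) + (3.2)·(3.2)) / 4 = 50.8/4 = 12.7
  S[X_2,X_3] = ((1.2)·(-2.4) + (-3.8)·(3.6) + (-3.8)·(-3.4) + (3.2)·(2.6) + (3.2)·(-0.4)) / 4 = 3.4/4 = 0.85
  S[X_3,X_3] = ((-2.4)·(-2.4) + (3.6)·(3.6) + (-3.4)·(-3.4) + (2.6)·(2.6) + (-0.4)·(-0.4)) / 4 = 37.2/4 = 9.3

S is symmetric (S[j,i] = S[i,j]). Assembling:

S = [[5.8, 7.65, 1.7],
 [7.65, 12.7, 0.85],
 [1.7, 0.85, 9.3]]


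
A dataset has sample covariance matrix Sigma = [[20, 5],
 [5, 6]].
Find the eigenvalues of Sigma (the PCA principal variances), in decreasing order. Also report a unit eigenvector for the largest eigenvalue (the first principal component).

Step 1 — characteristic polynomial of 2×2 Sigma:
  det(Sigma - λI) = λ² - trace · λ + det = 0.
  trace = 20 + 6 = 26, det = 20·6 - (5)² = 95.
Step 2 — discriminant:
  Δ = trace² - 4·det = 676 - 380 = 296.
Step 3 — eigenvalues:
  λ = (trace ± √Δ)/2 = (26 ± 17.2047)/2,
  λ_1 = 21.6023,  λ_2 = 4.3977.

Step 4 — unit eigenvector for λ_1: solve (Sigma - λ_1 I)v = 0. First row:
  (20 - 21.6023)·v_x + (5)·v_y = 0, i.e. (-1.6023)·v_x + (5)·v_y = 0,
  so v ∝ (b, λ_1 - a) = (5, 1.6023) = u.
  ||u|| = √((5)² + (1.6023)²) = √(27.5674) ≈ 5.2505,
  v_1 = u/||u|| ≈ (0.9523, 0.3052) (||v_1|| = 1).

λ_1 = 21.6023,  λ_2 = 4.3977;  v_1 ≈ (0.9523, 0.3052)


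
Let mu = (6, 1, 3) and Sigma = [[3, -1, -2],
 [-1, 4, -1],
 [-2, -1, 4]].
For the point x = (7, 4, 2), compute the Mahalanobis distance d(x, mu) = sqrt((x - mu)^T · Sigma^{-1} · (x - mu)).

Step 1 — centre the observation: (x - mu) = (1, 3, -1).

Step 2 — invert Sigma (cofactor / det for 3×3, or solve directly):
  Sigma^{-1} = [[0.7143, 0.2857, 0.4286],
 [0.2857, 0.381, 0.2381],
 [0.4286, 0.2381, 0.5238]].

Step 3 — form the quadratic (x - mu)^T · Sigma^{-1} · (x - mu):
  Sigma^{-1} · (x - mu) = (1.1429, 1.1905, 0.619).
  (x - mu)^T · [Sigma^{-1} · (x - mu)] = (1)·(1.1429) + (3)·(1.1905) + (-1)·(0.619) = 4.0952.

Step 4 — take square root: d = √(4.0952) ≈ 2.0237.

d(x, mu) = √(4.0952) ≈ 2.0237


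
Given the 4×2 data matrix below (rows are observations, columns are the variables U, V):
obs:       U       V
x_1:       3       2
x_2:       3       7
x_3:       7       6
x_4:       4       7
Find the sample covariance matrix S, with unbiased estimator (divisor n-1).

Step 1 — column means:
  mean(U) = (3 + 3 + 7 + 4) / 4 = 17/4 = 4.25
  mean(V) = (2 + 7 + 6 + 7) / 4 = 22/4 = 5.5

Step 2 — sample covariance S[i,j] = (1/(n-1)) · Σ_k (x_{k,i} - mean_i) · (x_{k,j} - mean_j), with n-1 = 3.
  S[U,U] = ((-1.25)·(-1.25) + (-1.25)·(-1.25) + (2.75)·(2.75) + (-0.25)·(-0.25)) / 3 = 10.75/3 = 3.5833
  S[U,V] = ((-1.25)·(-3.5) + (-1.25)·(1.5) + (2.75)·(0.5) + (-0.25)·(1.5)) / 3 = 3.5/3 = 1.1667
  S[V,V] = ((-3.5)·(-3.5) + (1.5)·(1.5) + (0.5)·(0.5) + (1.5)·(1.5)) / 3 = 17/3 = 5.6667

S is symmetric (S[j,i] = S[i,j]). Assembling:

S = [[3.5833, 1.1667],
 [1.1667, 5.6667]]


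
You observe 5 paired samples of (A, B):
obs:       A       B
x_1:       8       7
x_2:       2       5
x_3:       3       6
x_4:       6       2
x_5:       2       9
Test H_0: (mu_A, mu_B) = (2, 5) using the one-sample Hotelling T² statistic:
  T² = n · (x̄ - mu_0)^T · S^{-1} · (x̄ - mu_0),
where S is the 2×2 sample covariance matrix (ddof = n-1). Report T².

Step 1 — sample mean vector:
  mean(A) = (8 + 2 + 3 + 6 + 2) / 5 = 21/5 = 4.2
  mean(B) = (7 + 5 + 6 + 2 + 9) / 5 = 29/5 = 5.8
  x̄ = (4.2, 5.8),  deviation x̄ - mu_0 = (4.2, 5.8) - (2, 5) = (2.2, 0.8).

Step 2 — sample covariance matrix, S[i,j] = (1/(n-1)) · Σ_k (x_{k,i} - mean_i) · (x_{k,j} - mean_j), divisor n-1 = 4:
  S[A,A] = ((3.8)·(3.8) + (-2.2)·(-2.2) + (-1.2)·(-1.2) + (1.8)·(1.8) + (-2.2)·(-2.2)) / 4 = 28.8/4 = 7.2
  S[A,B] = ((3.8)·(1.2) + (-2.2)·(-0.8) + (-1.2)·(0.2) + (1.8)·(-3.8) + (-2.2)·(3.2)) / 4 = -7.8/4 = -1.95
  S[B,B] = ((1.2)·(1.2) + (-0.8)·(-0.8) + (0.2)·(0.2) + (-3.8)·(-3.8) + (3.2)·(3.2)) / 4 = 26.8/4 = 6.7
  S = [[7.2, -1.95],
 [-1.95, 6.7]].

Step 3 — invert S. det(S) = 7.2·6.7 - (-1.95)² = 44.4375.
  S^{-1} = (1/det) · [[d, -b], [-b, a]] = [[0.1508, 0.0439],
 [0.0439, 0.162]].

Step 4 — quadratic form (x̄ - mu_0)^T · S^{-1} · (x̄ - mu_0):
  S^{-1} · (x̄ - mu_0) = (0.3668, 0.2262),
  (x̄ - mu_0)^T · [...] = (2.2)·(0.3668) + (0.8)·(0.2262) = 0.9879.

Step 5 — scale by n: T² = 5 · 0.9879 = 4.9395.

T² ≈ 4.9395
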